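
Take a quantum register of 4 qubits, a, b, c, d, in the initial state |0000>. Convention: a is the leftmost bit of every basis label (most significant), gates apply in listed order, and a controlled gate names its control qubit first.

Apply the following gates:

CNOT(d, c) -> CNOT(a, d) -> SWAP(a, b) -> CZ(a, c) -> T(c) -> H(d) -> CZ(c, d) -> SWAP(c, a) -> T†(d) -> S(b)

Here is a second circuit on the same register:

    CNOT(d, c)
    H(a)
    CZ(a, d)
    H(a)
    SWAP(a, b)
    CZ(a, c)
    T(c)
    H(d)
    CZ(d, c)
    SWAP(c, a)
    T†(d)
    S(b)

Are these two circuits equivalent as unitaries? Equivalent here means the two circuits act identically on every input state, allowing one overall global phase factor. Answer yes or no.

No, they are not equivalent — no single phase factor reconciles the two unitaries.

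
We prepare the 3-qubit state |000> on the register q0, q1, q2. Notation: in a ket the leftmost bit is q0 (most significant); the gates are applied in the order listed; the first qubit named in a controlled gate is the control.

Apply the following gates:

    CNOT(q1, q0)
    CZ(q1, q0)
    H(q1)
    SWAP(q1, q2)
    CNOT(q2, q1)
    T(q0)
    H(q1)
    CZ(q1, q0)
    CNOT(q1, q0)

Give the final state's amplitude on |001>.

The final state's coefficient on |001> equals 1/2.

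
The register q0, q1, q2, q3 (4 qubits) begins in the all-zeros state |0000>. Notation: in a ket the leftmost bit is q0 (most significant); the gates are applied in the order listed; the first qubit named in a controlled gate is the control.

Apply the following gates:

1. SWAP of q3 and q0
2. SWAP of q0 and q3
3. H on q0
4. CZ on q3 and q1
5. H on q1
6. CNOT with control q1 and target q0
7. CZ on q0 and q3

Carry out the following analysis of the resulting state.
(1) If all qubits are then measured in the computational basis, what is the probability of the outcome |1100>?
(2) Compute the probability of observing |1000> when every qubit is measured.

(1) The probability of measuring |1100> is 1/4.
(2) A full measurement returns |1000> with probability 1/4.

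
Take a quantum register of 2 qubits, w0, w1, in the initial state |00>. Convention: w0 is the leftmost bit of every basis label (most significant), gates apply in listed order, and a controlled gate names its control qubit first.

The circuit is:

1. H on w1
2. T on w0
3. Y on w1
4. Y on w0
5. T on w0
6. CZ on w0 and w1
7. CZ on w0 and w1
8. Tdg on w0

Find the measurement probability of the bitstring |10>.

Outcome |10> occurs with probability 1/2.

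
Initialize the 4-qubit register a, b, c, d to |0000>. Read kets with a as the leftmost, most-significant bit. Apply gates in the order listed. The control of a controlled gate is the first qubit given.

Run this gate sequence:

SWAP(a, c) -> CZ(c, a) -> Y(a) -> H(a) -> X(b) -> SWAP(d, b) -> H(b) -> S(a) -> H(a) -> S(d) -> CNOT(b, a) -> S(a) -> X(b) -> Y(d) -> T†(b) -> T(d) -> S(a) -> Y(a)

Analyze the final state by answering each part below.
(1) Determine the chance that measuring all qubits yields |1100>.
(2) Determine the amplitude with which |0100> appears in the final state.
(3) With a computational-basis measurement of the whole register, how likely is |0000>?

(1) The probability of measuring |1100> is 1/4.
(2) The amplitude on |0100> is -1/2.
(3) The probability of measuring |0000> is 1/4.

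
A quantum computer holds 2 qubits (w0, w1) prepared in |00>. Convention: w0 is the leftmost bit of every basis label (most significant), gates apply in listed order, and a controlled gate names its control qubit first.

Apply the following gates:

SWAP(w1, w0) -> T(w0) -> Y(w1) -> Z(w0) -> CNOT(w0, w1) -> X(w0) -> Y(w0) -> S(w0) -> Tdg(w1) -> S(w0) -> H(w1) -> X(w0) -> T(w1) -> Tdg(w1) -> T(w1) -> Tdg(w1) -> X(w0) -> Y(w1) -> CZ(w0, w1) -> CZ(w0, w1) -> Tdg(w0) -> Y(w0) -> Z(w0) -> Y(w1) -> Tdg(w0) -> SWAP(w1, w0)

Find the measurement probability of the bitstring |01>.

A full measurement returns |01> with probability 1/2. Key observation: the block from step 12 through step 17 cancels to the identity and can be dropped.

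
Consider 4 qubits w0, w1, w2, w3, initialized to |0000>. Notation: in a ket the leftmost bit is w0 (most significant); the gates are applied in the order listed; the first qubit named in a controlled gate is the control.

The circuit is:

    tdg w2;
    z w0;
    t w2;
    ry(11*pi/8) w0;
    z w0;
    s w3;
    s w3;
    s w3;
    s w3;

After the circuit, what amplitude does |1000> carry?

The amplitude on |1000> is -sin(5*pi/16). Key observation: gates 6-9 undo each other exactly, leaving only the rest of the circuit to track.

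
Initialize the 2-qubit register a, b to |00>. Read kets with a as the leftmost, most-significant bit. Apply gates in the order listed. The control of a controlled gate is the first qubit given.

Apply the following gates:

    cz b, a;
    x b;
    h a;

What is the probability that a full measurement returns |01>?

Outcome |01> occurs with probability 1/2.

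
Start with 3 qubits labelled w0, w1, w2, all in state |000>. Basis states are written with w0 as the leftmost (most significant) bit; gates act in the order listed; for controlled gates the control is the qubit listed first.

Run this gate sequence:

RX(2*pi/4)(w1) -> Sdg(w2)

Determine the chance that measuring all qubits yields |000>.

Outcome |000> occurs with probability 1/2.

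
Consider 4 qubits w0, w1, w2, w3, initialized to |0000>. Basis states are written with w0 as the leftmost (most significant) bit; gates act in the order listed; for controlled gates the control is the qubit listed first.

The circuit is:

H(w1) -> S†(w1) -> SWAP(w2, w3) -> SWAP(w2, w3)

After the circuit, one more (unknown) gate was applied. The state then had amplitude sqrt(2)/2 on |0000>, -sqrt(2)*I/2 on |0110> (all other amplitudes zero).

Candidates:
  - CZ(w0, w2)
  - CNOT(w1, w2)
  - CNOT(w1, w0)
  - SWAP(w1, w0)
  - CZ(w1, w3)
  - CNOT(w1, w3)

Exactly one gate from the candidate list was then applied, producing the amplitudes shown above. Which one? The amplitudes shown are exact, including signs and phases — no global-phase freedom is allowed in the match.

The unique candidate consistent with the amplitudes is CNOT(w1, w2). Key observation: steps 3-4 multiply out to the identity, so the circuit reduces to the remaining gates.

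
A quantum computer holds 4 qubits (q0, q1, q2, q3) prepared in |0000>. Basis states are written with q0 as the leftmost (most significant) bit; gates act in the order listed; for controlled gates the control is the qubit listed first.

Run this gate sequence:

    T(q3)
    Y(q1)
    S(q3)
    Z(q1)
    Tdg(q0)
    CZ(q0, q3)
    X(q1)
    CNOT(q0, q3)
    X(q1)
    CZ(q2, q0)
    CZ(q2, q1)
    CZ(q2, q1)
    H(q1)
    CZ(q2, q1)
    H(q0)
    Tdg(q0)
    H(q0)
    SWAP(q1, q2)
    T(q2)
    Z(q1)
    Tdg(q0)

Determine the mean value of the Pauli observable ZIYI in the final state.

The observable ZIYI averages to -1/2.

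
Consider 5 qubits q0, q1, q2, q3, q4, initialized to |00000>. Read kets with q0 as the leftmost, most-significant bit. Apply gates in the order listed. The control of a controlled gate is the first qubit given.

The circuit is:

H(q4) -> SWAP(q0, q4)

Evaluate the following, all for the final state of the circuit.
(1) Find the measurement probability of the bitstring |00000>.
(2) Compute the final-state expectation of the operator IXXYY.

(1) A full measurement returns |00000> with probability 1/2.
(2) The expectation value of IXXYY is 0.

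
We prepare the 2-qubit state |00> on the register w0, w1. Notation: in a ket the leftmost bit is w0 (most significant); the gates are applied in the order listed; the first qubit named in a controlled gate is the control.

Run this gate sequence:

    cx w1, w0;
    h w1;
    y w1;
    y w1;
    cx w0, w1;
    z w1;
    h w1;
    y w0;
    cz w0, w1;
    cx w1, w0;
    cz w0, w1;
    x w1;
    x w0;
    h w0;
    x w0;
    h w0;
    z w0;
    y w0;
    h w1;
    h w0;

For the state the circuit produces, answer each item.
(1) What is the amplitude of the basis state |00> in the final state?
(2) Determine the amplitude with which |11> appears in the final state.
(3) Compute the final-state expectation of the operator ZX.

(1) |00> carries amplitude -1/2 in the final state. Key observation: gates 14-17 undo each other exactly, leaving only the rest of the circuit to track.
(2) The amplitude on |11> is -1/2.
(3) The observable ZX averages to 0.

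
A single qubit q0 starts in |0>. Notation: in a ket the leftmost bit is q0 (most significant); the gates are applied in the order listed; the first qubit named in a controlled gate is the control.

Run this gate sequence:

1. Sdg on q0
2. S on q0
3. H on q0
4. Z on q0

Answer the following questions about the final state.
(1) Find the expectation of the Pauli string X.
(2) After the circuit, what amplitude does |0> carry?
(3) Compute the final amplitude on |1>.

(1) In the final state, X has expectation -1.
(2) |0> carries amplitude sqrt(2)/2 in the final state.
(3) The amplitude on |1> is -sqrt(2)/2.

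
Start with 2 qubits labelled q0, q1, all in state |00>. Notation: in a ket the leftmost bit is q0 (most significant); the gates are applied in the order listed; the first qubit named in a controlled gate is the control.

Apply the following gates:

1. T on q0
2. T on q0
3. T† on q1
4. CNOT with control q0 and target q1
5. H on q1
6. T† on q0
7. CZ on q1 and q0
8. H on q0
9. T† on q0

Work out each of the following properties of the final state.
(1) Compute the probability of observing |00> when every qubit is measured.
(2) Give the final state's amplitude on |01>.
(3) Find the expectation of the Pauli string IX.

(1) The probability of measuring |00> is 1/4.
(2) The final state's coefficient on |01> equals 1/2.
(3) In the final state, IX has expectation 1.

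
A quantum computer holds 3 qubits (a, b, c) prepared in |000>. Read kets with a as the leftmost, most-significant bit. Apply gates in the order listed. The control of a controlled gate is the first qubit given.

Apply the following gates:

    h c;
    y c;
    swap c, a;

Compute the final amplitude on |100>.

The final state's coefficient on |100> equals sqrt(2)*I/2.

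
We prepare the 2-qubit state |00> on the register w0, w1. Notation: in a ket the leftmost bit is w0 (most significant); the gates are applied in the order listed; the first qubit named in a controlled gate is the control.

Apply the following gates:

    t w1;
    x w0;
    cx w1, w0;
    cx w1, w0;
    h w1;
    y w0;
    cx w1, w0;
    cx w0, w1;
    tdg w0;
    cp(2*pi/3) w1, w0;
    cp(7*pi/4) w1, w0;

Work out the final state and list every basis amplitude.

After the circuit, the state carries amplitude -sqrt(2)*I/2 on |00>, 0 on |01>, -sqrt(2)*exp(I*pi/4)/2 on |10>, 0 on |11>.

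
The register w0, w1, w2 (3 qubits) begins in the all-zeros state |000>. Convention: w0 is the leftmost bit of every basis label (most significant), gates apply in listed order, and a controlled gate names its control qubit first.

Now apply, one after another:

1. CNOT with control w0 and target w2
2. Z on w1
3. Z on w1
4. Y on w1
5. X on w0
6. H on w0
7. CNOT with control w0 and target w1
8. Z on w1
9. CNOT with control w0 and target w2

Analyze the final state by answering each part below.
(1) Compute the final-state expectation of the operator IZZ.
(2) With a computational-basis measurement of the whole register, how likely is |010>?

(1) The observable IZZ averages to -1.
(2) A full measurement returns |010> with probability 1/2.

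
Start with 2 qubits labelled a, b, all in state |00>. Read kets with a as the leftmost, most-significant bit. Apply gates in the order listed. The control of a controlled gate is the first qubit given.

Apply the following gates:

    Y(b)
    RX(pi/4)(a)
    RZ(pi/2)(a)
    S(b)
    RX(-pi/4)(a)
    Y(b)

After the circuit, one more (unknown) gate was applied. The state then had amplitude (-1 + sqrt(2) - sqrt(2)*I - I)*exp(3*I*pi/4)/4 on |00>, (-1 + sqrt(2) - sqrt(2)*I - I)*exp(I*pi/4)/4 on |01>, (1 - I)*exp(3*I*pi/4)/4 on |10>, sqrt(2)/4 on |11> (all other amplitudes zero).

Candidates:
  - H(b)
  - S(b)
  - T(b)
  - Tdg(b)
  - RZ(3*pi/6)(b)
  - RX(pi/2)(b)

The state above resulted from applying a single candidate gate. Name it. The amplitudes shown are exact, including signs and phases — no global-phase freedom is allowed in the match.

It was RX(pi/2)(b) that produced the state shown.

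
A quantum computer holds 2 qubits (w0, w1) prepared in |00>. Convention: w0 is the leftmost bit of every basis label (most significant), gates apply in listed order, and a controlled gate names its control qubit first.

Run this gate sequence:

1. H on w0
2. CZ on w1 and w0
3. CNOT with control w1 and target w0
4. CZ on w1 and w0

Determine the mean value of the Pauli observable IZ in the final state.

In the final state, IZ has expectation 1.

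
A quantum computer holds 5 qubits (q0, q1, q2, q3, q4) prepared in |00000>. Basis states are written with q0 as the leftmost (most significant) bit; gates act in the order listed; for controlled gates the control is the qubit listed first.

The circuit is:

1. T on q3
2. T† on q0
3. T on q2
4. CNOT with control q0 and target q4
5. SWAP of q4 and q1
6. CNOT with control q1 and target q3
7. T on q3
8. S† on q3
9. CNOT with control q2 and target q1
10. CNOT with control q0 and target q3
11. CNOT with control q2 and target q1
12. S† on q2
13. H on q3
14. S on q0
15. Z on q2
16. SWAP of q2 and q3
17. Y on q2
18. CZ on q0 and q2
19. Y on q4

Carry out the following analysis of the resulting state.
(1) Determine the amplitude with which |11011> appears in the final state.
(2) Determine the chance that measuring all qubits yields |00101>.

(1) The amplitude on |11011> is 0.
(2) Outcome |00101> occurs with probability 1/2.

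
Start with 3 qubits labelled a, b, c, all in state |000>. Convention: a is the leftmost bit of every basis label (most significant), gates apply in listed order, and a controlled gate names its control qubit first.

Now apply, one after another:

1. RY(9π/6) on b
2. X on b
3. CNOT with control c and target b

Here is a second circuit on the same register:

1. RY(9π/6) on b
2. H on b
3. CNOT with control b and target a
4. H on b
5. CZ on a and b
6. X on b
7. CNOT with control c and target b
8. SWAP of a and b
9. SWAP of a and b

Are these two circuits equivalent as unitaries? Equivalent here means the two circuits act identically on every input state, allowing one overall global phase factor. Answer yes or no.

No — the two circuits implement different unitaries, even allowing a global phase.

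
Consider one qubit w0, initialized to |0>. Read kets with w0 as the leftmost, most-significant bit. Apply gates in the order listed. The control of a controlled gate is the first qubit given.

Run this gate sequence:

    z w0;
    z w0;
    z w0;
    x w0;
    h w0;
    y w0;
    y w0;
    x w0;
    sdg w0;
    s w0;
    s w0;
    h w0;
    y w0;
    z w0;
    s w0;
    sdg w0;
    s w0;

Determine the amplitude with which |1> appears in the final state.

The amplitude on |1> is -1/2 + I/2.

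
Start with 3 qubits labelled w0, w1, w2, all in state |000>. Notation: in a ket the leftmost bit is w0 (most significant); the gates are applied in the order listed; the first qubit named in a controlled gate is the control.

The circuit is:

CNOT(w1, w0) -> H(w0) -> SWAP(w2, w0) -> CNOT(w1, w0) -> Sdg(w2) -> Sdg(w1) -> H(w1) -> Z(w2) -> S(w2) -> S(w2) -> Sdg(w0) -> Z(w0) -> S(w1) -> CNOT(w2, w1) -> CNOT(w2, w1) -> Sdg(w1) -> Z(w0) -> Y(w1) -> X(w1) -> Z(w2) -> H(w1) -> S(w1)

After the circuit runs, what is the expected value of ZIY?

The observable ZIY averages to 1. Key observation: steps 12-17 multiply out to the identity, so the circuit reduces to the remaining gates.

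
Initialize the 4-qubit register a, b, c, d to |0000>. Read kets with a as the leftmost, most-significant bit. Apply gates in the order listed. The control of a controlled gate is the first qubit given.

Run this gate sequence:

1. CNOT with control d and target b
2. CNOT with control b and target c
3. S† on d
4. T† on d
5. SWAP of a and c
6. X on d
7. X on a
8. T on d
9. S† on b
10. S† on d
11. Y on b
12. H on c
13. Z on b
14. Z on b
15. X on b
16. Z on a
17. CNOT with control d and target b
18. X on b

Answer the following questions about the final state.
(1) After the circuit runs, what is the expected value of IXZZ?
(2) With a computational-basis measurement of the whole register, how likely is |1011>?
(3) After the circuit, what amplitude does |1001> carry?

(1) The expectation value of IXZZ is 0.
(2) The probability of measuring |1011> is 1/2.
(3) The final state's coefficient on |1001> equals -sqrt(2)*exp(I*pi/4)/2.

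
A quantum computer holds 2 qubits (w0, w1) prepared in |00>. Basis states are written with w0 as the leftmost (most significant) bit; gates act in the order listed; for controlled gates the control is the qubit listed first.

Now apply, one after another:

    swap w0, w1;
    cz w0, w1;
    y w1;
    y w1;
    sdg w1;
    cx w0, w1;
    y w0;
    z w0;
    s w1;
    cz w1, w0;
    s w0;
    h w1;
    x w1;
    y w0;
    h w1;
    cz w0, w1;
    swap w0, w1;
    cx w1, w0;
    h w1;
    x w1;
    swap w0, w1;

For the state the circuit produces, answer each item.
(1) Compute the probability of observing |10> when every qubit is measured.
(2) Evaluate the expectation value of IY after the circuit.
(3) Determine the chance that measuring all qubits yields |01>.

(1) Outcome |10> occurs with probability 1/2.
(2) The expectation value of IY is 0.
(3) The probability of measuring |01> is 0.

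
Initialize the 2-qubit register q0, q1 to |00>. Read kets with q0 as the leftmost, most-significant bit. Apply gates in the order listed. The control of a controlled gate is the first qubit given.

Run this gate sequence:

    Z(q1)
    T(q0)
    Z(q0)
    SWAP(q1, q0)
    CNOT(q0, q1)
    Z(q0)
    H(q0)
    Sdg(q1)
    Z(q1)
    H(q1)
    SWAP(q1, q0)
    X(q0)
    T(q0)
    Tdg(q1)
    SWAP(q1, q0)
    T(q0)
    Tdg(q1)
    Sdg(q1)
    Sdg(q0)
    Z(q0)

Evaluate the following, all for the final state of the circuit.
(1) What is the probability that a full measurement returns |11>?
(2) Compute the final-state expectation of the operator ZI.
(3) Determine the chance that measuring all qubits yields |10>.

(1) Outcome |11> occurs with probability 1/4.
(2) The expectation value of ZI is 0.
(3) A full measurement returns |10> with probability 1/4.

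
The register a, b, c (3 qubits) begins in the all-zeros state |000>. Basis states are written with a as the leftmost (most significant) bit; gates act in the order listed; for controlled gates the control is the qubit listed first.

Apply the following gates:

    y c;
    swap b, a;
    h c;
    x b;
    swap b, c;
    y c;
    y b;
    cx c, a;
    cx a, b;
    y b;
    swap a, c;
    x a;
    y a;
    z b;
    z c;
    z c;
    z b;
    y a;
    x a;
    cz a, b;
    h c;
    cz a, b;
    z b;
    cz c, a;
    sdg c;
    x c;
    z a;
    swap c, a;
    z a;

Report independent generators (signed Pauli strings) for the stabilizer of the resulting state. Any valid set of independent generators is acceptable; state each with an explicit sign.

The stabilizer group can be generated by -YII, +IXI, +IIZ, among other valid generating sets. Key observation: the block from step 12 through step 19 cancels to the identity and can be dropped.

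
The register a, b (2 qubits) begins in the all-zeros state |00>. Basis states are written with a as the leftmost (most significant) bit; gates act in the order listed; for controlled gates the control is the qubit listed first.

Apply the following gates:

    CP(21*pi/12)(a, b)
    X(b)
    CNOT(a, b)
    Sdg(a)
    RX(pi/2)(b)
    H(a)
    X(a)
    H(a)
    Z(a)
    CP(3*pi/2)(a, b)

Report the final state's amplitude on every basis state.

After the circuit, the state carries amplitude -sqrt(2)*I/2 on |00>, sqrt(2)/2 on |01>, 0 on |10>, 0 on |11>.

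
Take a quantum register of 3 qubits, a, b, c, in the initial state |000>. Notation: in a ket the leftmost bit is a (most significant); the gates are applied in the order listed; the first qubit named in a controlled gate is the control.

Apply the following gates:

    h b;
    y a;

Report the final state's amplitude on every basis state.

The final amplitudes are sqrt(2)*I/2 on |100>, sqrt(2)*I/2 on |110>, and 0 on every other basis state.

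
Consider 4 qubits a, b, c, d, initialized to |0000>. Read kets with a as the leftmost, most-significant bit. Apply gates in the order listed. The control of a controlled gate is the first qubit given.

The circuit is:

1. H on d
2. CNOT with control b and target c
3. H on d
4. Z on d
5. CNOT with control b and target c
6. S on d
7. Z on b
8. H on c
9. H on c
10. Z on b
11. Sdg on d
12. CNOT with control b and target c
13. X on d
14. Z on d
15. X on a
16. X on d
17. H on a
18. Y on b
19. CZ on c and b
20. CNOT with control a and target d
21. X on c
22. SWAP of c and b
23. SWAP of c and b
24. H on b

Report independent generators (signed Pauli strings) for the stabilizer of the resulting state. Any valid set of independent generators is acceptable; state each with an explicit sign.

One valid set of independent stabilizer generators is -XIIX, -IXII, +ZIIZ, -IIZI (any independent generating set of the same group is equally correct).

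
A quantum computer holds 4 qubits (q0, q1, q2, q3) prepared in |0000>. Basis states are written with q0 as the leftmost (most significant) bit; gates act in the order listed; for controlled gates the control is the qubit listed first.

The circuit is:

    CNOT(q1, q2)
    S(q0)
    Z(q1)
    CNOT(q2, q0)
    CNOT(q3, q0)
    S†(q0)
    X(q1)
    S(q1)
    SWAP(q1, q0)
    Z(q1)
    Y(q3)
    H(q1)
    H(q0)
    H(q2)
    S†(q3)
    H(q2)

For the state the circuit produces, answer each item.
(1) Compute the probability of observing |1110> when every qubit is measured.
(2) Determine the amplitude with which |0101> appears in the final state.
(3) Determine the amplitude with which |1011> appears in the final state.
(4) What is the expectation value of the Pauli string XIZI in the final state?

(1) Outcome |1110> occurs with probability 0.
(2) |0101> carries amplitude I/2 in the final state.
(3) The final state's coefficient on |1011> equals 0.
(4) The expectation value of XIZI is -1.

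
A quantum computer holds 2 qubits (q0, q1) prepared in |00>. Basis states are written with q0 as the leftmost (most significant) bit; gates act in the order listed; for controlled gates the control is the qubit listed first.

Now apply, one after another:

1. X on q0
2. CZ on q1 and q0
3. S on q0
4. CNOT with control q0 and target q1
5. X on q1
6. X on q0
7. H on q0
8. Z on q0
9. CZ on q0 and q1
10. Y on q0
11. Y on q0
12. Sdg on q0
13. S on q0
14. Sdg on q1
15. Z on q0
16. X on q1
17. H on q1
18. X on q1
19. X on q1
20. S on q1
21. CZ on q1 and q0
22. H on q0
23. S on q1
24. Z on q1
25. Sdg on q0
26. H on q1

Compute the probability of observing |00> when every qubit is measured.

A full measurement returns |00> with probability 1/4.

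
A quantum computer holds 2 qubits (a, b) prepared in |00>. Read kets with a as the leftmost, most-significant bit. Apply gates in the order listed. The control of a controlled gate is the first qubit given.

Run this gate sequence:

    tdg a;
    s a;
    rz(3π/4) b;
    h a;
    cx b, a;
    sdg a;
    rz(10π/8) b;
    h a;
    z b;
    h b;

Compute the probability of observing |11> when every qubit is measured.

The probability of measuring |11> is 1/4.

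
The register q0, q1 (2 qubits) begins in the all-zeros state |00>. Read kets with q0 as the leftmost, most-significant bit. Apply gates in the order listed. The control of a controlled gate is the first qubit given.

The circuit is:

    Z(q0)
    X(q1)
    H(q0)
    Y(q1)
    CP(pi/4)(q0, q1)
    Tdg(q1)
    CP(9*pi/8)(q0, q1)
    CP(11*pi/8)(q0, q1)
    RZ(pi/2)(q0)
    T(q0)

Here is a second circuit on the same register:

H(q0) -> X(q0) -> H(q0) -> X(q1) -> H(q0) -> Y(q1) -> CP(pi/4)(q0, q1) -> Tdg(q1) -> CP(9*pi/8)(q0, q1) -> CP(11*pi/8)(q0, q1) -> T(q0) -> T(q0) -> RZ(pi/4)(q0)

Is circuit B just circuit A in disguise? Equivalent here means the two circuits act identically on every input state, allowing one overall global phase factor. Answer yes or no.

Yes — the two circuits implement the same unitary up to a global phase.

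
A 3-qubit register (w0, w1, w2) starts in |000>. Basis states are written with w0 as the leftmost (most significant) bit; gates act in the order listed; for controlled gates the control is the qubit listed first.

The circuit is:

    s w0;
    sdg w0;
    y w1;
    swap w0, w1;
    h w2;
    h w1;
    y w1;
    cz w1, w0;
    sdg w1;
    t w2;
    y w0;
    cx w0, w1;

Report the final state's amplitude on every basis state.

The resulting statevector has amplitude -I/2 on |000>, -exp(3*I*pi/4)/2 on |001>, -1/2 on |010>, -exp(I*pi/4)/2 on |011>, 0 on |100>, 0 on |101>, 0 on |110>, 0 on |111>.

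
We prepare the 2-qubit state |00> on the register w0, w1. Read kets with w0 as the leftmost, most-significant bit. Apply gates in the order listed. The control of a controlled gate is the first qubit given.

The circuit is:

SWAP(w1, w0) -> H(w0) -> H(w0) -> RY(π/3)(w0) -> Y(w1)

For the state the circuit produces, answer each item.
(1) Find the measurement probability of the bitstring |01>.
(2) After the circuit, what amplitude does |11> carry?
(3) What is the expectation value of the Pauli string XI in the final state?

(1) The probability of measuring |01> is 3/4.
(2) The final state's coefficient on |11> equals I/2.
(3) The observable XI averages to sqrt(3)/2.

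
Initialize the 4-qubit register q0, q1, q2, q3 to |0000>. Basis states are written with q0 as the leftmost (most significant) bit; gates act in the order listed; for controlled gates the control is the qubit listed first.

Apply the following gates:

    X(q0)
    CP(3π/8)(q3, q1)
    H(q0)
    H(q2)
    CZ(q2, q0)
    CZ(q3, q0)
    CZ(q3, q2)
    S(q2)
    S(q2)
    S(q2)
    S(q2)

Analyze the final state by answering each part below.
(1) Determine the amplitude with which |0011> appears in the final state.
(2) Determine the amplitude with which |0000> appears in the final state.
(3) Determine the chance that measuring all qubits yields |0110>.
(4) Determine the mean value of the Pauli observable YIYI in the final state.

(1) The final state's coefficient on |0011> equals 0. Key observation: steps 8-11 multiply out to the identity, so the circuit reduces to the remaining gates.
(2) The amplitude on |0000> is 1/2.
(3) A full measurement returns |0110> with probability 0.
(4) In the final state, YIYI has expectation -1.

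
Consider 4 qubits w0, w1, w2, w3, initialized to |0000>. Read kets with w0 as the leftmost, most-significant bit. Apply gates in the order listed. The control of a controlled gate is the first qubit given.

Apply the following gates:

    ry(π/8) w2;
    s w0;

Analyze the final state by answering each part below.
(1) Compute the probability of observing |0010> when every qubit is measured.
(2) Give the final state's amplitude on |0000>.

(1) Outcome |0010> occurs with probability sin(pi/16)**2.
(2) The final state's coefficient on |0000> equals cos(pi/16).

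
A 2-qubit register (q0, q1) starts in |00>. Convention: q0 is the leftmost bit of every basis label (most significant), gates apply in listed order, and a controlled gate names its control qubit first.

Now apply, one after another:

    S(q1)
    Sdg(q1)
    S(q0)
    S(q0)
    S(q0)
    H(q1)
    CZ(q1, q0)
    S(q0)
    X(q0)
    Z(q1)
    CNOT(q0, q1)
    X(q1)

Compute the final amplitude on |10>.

The amplitude on |10> is sqrt(2)/2. Key observation: the block from step 1 through step 2 cancels to the identity and can be dropped.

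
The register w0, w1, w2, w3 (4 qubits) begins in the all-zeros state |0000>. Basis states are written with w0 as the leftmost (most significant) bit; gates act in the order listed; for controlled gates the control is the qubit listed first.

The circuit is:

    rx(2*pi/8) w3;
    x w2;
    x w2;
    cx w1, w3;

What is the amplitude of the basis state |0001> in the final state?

|0001> carries amplitude -I*sqrt(2 - sqrt(2))/2 in the final state. Key observation: the block from step 2 through step 3 cancels to the identity and can be dropped.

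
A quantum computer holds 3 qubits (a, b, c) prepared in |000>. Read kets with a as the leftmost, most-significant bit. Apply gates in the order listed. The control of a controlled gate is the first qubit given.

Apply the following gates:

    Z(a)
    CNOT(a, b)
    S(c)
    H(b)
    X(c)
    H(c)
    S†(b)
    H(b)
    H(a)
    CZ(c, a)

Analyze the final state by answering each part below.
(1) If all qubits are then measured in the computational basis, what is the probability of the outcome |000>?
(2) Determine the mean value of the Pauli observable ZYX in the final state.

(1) A full measurement returns |000> with probability 1/8.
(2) The expectation value of ZYX is -1.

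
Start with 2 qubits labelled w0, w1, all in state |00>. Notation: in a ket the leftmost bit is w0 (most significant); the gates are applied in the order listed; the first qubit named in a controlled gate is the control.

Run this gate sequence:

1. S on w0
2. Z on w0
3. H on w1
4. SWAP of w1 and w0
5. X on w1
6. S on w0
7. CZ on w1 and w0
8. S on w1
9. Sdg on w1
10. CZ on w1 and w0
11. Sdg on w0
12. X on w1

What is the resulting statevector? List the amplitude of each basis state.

The final amplitudes are sqrt(2)/2 on |00>, 0 on |01>, sqrt(2)/2 on |10>, 0 on |11>.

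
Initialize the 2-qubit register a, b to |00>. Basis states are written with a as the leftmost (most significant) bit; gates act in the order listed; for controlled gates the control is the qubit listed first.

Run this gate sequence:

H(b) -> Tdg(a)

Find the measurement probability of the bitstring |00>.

The probability of measuring |00> is 1/2.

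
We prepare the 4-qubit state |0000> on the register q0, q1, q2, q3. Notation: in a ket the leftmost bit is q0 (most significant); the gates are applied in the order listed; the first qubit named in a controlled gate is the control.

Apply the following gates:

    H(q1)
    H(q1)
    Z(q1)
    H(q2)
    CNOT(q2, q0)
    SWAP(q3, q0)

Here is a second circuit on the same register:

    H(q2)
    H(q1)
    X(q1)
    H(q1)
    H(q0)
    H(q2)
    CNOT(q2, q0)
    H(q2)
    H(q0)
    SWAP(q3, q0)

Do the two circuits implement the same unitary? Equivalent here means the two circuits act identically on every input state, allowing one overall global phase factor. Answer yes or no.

No, they are not equivalent — no single phase factor reconciles the two unitaries.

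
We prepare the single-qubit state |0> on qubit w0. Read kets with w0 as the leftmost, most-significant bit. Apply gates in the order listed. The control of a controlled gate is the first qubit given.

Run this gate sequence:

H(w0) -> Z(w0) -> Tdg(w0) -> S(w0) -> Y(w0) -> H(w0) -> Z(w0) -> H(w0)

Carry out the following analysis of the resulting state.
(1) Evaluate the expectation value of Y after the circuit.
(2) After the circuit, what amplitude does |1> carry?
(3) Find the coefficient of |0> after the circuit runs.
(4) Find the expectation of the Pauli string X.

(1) The observable Y averages to sqrt(2)/2.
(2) The amplitude on |1> is sqrt(2)*exp(3*I*pi/4)/2.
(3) The final state's coefficient on |0> equals sqrt(2)*I/2.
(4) The expectation value of X is sqrt(2)/2.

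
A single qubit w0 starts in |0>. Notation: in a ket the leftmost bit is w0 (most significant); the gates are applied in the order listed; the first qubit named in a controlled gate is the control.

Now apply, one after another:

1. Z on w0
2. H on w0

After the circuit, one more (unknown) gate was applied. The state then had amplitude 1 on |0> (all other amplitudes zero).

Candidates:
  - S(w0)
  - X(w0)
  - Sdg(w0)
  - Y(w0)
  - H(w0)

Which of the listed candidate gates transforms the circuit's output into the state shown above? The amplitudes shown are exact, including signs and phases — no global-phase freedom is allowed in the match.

It was H(w0) that produced the state shown.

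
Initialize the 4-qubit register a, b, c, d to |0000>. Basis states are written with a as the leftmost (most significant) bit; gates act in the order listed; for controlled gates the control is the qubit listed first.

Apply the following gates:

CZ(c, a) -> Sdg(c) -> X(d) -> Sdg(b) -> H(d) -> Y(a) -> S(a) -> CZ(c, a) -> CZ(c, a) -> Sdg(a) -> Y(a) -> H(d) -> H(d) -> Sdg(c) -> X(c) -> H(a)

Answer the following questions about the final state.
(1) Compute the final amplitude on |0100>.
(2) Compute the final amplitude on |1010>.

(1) The amplitude on |0100> is 0. Key observation: the block from step 5 through step 12 cancels to the identity and can be dropped.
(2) The final state's coefficient on |1010> equals 1/2.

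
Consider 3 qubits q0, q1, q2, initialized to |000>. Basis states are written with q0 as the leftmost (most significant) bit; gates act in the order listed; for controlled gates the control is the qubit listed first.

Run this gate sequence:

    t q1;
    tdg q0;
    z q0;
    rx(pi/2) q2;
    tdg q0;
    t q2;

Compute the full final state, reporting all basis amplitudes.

The final amplitudes are sqrt(2)/2 on |000>, -sqrt(2)*exp(3*I*pi/4)/2 on |001>, and 0 on every other basis state.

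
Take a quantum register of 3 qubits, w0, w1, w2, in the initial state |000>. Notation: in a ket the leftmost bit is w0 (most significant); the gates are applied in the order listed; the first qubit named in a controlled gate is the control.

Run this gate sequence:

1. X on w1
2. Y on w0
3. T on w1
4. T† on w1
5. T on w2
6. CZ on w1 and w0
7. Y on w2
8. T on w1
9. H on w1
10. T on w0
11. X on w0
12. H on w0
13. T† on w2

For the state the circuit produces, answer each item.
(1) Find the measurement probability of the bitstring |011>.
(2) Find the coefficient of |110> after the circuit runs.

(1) A full measurement returns |011> with probability 1/4.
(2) |110> carries amplitude 0 in the final state.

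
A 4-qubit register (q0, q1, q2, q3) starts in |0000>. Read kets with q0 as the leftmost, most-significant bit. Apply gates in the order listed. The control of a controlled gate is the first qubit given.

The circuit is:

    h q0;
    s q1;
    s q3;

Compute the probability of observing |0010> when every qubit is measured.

A full measurement returns |0010> with probability 0.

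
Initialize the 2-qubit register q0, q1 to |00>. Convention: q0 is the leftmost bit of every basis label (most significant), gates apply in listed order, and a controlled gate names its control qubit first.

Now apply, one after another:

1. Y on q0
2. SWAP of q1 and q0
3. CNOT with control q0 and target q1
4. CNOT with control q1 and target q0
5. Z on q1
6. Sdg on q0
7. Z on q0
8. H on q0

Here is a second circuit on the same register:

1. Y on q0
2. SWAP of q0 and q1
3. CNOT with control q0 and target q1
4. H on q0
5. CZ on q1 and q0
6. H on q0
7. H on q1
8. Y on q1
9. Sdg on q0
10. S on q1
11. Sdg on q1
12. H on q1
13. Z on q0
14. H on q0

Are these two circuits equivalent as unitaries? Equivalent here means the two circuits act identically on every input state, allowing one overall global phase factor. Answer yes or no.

No — the two circuits implement different unitaries, even allowing a global phase.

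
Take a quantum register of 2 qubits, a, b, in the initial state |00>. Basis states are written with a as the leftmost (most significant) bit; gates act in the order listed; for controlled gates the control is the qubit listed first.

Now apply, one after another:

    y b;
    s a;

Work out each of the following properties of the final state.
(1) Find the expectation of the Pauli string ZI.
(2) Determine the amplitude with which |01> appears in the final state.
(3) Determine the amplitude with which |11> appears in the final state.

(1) The observable ZI averages to 1.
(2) The final state's coefficient on |01> equals I.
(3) The final state's coefficient on |11> equals 0.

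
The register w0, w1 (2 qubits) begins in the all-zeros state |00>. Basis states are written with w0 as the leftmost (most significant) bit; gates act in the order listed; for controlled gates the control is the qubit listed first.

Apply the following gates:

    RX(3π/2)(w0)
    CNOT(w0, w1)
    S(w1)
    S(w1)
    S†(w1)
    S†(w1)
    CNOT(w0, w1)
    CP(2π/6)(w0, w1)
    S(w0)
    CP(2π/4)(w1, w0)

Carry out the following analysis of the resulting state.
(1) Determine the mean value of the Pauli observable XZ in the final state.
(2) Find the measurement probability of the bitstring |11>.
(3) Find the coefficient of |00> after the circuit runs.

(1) In the final state, XZ has expectation -1. Key observation: steps 2-7 multiply out to the identity, so the circuit reduces to the remaining gates.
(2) The probability of measuring |11> is 0.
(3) |00> carries amplitude -sqrt(2)/2 in the final state.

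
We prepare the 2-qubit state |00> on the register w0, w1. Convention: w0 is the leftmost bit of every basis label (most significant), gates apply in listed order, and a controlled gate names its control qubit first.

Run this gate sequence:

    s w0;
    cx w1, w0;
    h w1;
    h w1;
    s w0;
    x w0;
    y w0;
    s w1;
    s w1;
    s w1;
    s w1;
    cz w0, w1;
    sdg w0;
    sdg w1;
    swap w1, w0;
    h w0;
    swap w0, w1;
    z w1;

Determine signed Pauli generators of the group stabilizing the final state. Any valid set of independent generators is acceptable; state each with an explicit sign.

The stabilizer group can be generated by -IX, +ZI, among other valid generating sets. Key observation: the block from step 8 through step 11 cancels to the identity and can be dropped.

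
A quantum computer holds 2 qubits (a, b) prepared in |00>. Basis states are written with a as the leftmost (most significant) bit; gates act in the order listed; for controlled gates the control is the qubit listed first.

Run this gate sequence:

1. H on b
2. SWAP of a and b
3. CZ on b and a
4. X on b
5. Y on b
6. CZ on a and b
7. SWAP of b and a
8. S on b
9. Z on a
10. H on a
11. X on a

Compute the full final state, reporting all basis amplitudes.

After the circuit, the state carries amplitude -I/2 on |00>, 1/2 on |01>, -I/2 on |10>, 1/2 on |11>.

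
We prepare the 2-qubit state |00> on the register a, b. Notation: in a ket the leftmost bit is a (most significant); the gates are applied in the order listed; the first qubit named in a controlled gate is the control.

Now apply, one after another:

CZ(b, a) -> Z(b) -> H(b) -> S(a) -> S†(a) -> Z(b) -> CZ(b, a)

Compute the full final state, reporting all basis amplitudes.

After the circuit, the state carries amplitude sqrt(2)/2 on |00>, -sqrt(2)/2 on |01>, 0 on |10>, 0 on |11>.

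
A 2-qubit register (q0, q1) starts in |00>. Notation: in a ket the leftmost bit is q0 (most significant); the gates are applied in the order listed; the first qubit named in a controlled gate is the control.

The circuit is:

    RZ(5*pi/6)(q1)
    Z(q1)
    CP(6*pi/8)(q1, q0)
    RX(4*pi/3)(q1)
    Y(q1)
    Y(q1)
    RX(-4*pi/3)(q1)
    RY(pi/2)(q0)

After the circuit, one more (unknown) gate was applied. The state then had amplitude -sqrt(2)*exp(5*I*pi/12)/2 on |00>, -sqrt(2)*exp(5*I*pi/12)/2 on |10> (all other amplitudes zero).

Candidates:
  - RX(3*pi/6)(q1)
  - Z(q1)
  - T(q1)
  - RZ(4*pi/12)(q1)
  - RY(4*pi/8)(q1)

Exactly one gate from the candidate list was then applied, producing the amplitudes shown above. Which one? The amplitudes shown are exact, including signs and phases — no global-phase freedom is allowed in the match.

It was RZ(4*pi/12)(q1) that produced the state shown. Key observation: steps 4-7 multiply out to the identity, so the circuit reduces to the remaining gates.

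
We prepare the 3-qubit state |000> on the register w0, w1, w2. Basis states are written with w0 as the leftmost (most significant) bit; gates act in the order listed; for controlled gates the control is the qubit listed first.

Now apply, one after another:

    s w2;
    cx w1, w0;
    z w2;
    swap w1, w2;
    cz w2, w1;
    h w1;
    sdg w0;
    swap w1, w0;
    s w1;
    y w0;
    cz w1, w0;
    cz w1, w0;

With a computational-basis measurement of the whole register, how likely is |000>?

A full measurement returns |000> with probability 1/2. Key observation: steps 11-12 multiply out to the identity, so the circuit reduces to the remaining gates.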